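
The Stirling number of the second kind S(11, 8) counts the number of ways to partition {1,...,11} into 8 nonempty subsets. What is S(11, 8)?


Using the explicit formula S(n,k) = (1/k!) sum_{j=0}^{k} (-1)^(k-j) C(k,j) j^n:
S(11, 8) = 11880
Equivalently, S(n,k) is n! times the coefficient of x^n in the EGF (e^x - 1)^k / k!.

11880


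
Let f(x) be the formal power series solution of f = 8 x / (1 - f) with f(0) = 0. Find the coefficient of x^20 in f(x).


Apply Lagrange inversion: f = 8 x * phi(f) with phi(t) = 1/(1 - t), so
[x^n] f = 8^n * (1/n) [t^(n-1)] phi(t)^n = 8^n * (1/n) [t^(n-1)] (1 - t)^(-n) = 8^n * (1/n) C(2n - 2, n - 1) = 8^n * C_{n-1}.
For n = 20: C_19 = C(38, 19) / 20 = 35345263800/20 = 1767263190.
With the 8^20 = 1152921504606846976 factor, the coefficient is 1152921504606846976 * 1767263190 = 2037515736051096082647613440.

2037515736051096082647613440


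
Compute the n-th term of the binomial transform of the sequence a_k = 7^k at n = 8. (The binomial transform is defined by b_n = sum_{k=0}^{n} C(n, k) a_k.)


With a_k = 7^k, b_n = sum_{k=0}^{n} C(n, k) 7^k = (1 + 7)^n by the binomial theorem.
For n = 8: (1 + 7)^8 = 8^8 = 16777216.

16777216


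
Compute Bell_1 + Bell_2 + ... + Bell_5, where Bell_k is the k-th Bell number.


Recall Bell_k counts set partitions of a k-set (with Bell_0 = 1 by convention).
Bell_1 through Bell_5: 1, 2, 5, 15, 52
Sum = 1 + 2 + 5 + 15 + 52 = 75.

75


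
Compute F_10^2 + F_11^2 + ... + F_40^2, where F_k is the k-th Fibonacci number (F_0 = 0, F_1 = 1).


There is a standard identity sum_{k=0}^{N} F_k^2 = F_N * F_{N+1} (proved inductively from the telescoping relation F_k^2 = F_k F_{k+1} - F_{k-1} F_k). Then
sum_{k=10}^{40} F_k^2 = F_40 F_41 - F_9 F_10.
Computing: F_40 = 102334155, F_41 = 165580141, F_9 = 34, F_10 = 55.
Sum = 102334155 * 165580141 - 34 * 55 = 16944503814013985.

16944503814013985


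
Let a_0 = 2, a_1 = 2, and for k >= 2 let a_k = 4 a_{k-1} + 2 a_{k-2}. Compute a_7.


Iterating the recurrence forward:
a_0 = 2
a_1 = 2
a_2 = 4*2 + 2*2 = 12
a_3 = 4*12 + 2*2 = 52
a_4 = 4*52 + 2*12 = 232
a_5 = 4*232 + 2*52 = 1032
a_6 = 4*1032 + 2*232 = 4592
a_7 = 4*4592 + 2*1032 = 20432
So a_7 = 20432.

20432


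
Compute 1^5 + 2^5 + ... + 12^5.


This power sum has a closed form given by Faulhaber's formula
sum_{k=1}^{m} k^p = (1 / (p + 1)) * sum_{j=0}^{p} C(p + 1, j) B_j m^(p + 1 - j),
but for small m direct computation is fastest:
1 + 32 + 243 + 1024 + 3125 + 7776 + 16807 + 32768 + 59049 + 100000 + 161051 + 248832 = 630708.

630708


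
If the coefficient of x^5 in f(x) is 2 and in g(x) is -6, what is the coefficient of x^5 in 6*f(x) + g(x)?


Scalar multiplication scales coefficients: 6 * 2 = 12.
Then add the g coefficient: 12 + -6
= 6

6


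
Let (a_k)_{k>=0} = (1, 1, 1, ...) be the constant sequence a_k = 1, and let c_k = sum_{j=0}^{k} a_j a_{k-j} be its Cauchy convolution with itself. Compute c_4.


Since a_j = 1 for all j >= 0, the convolution sum becomes
c_k = sum_{j=0}^{k} 1 * 1 = 1 * (k + 1).
Equivalently, the generating function of (a_k) is 1/(1 - x) and its square is 1/(1 - x)^2 = sum_{k>=0} 1(k + 1) x^k.
For k = 4: 1 * 5 = 5.

5


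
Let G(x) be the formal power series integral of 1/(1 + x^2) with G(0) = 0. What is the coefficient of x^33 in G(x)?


1/(1 + x^2) = sum_{j>=0} (-1)^j x^(2j). Integrating termwise with G(0) = 0:
G(x) = sum_{j>=0} (-1)^j x^(2j+1) / (2j+1) = arctan(x).
Only odd powers are nonzero. For x^33 write 33 = 2*16 + 1, giving
(-1)^16 / 33 = 1/33 = 1/33.

1/33


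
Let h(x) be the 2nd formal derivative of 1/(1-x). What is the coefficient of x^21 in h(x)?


Differentiating 2 times: d^2/dx^2 [1/(1-x)] = 2!/(1-x)^3.
The expansion 1/(1-x)^3 = sum_{k>=0} C(k+2, 2) x^k, so the coefficient of x^n in 2!/(1-x)^3 is 2! * C(n+2, 2).
For n = 21: 2 * C(23, 2) = 2 * 253 = 506

506


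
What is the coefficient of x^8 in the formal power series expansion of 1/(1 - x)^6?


The negative binomial / multiset identity is
1/(1 - x)^r = sum_{k>=0} C(k + r - 1, r - 1) x^k.
Here r = 6 and k = 8, so the coefficient is
C(8 + 5, 5) = C(13, 5)
= 1287

1287


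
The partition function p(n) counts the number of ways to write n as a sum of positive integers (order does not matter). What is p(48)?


Using the generating function prod_{k>=1} 1/(1-x^k), we compute p(48).
By dynamic programming over parts 1 through 48:
p(48) = 147273

147273


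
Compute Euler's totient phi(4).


phi(n) counts integers in [1, n] coprime to n. Using the multiplicative formula phi(n) = n * prod_{p | n} (1 - 1/p):
4 = 2^2, so
phi(4) = 4 * (1 - 1/2) = 2.

2


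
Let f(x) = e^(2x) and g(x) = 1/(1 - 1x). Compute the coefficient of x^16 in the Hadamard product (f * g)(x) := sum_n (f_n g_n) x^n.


Expanding: f_k = 2^k/k! (from e^(2x)) and g_k = 1^k (from 1/(1 - 1x)). So the Hadamard coefficient (f * g)_k = 2^k 1^k / k! = (2)^k / k!.
For k = 16: 2^16/16! = 65536/20922789888000 = 2/638512875.

2/638512875


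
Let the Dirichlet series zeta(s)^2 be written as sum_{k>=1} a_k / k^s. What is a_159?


The Dirichlet convolution of the constant function 1 with itself gives (1 * 1)(k) = sum_{d | k} 1 = d(k), the number of positive divisors of k.
Since zeta(s) = sum_{k>=1} 1/k^s, we have zeta(s)^2 = sum_{k>=1} d(k)/k^s, so a_k = d(k).
For k = 159: the divisors are 1, 3, 53, 159.
Count = 4.

4


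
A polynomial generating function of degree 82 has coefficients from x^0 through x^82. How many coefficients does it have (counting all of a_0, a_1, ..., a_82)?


A polynomial of degree 82 takes the form a_0 + a_1 x + ... + a_82 x^82.
The number of coefficients is 82 + 1 = 83.

83


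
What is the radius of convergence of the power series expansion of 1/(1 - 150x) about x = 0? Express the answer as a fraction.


Expanding 1/(1 - 150x) = sum_{k>=0} 150^k x^k, the series converges when |150x| < 1, i.e., |x| < 1/150.
So the radius of convergence is 1/150 = 1/150.

1/150


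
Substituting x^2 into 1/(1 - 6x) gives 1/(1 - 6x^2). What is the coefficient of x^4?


The coefficient of x^(2m) in 1/(1 - 6x^2) is 6^m.
With n = 4 = 2*2, the coefficient is 6^2 = 36.

36


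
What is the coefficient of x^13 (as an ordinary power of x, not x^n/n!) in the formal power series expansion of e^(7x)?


The exponential series is e^y = sum_{k>=0} y^k / k!. Substituting y = 7x gives
e^(7x) = sum_{k>=0} 7^k x^k / k!.
So the coefficient of x^n is a^n/n! with a = 7, n = 13:
7^13 / 13! = 96889010407/6227020800 = 13841287201/889574400

13841287201/889574400


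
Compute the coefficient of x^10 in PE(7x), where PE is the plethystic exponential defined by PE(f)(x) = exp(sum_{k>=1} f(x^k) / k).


With f(x) = 7x, the exponent is sum_{k>=1} 7 x^k / k = 7 * (-ln(1 - x)). Exponentiating:
PE(7x) = exp(-7 ln(1 - x)) = 1/(1 - x)^7.
By the negative binomial expansion, [x^n] 1/(1 - x)^7 = C(n + 6, 6).
For n = 10: C(16, 6) = 8008.

8008


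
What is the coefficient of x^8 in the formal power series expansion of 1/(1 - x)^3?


The expansion 1/(1 - x)^r = sum_{k>=0} C(k + r - 1, r - 1) x^k follows from the multiset / negative-binomial theorem (or from repeated differentiation of the geometric series).
For r = 3 and k = 8:
C(10, 2) = 3628800 / (2 * 40320) = 45.

45


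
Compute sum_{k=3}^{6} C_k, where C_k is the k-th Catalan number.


C_3 through C_6: 5, 14, 42, 132
Sum = 5 + 14 + 42 + 132
= 193

193


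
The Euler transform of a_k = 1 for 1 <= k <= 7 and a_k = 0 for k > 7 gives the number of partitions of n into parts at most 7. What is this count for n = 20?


Partitions of 20 into parts at most 7:
Using generating function (1-x)^(-1)(1-x^2)^(-1)...(1-x^7)^(-1),
the coefficient of x^20 = 364

364


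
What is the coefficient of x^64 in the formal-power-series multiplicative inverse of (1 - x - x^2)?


Let the inverse be f(x) = sum_{k>=0} a_k x^k. From f(x) * (1 - x - x^2) = 1 and matching coefficients:
 x^0: a_0 = 1.
 x^1: a_1 - a_0 = 0, so a_1 = 1.
 x^k (k >= 2): a_k - a_{k-1} - a_{k-2} = 0, i.e. a_k = a_{k-1} + a_{k-2}.
This is the Fibonacci-type recurrence shifted so that a_0 = a_1 = 1.
Iterating: a_0=1, a_1=1, a_2=2, a_3=3, a_4=5, a_5=8, a_6=13, a_7=21, a_8=34, a_9=55, ...
a_64 = 17167680177565.

17167680177565


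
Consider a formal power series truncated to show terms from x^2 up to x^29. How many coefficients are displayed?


From x^2 to x^29 inclusive, the count is 29 - 2 + 1 = 28.

28


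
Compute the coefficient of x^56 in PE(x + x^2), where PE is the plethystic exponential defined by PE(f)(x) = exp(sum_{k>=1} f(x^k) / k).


With f(x) = x + x^2, the exponent is sum_{k>=1} (x^k + x^(2k)) / k = -ln(1 - x) - ln(1 - x^2). Exponentiating:
PE(x + x^2) = 1 / ((1 - x)(1 - x^2)).
This is the generating function for partitions of n into parts of size 1 or 2. The number of 2's can be any j in 0..28, and the rest are 1's, so
[x^56] = floor(56/2) + 1 = 29.

29


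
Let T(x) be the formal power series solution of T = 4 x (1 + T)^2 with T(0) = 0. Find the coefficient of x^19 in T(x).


Apply the Lagrange inversion formula: if T = 4 x * phi(T) with phi(t) = (1 + t)^2, then [x^n] T = 4^n * (1/n) [t^(n-1)] phi(t)^n = 4^n * (1/n) [t^(n-1)] (1 + t)^(2n) = 4^n * (1/n) C(2n, n-1).
Using the identity C(2n, n-1) = C(2n, n) * n / (n+1), the unscaled factor equals C(2n, n) / (n+1) = C_n, the n-th Catalan number.
For n = 19: C_19 = C(38, 19) / 20 = 35345263800/20 = 1767263190.
With the 4^19 = 274877906944 factor, the coefficient is 274877906944 * 1767263190 = 485781606686376591360.

485781606686376591360


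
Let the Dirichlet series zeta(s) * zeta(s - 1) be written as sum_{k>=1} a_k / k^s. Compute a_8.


Convolution gives a_k = sum_{d | k} d * 1 = sum_{d | k} d = sigma(k), the sum of positive divisors of k.
For k = 8, the divisors are 1, 2, 4, 8, so
sigma(8) = 1 + 2 + 4 + 8 = 15.

15


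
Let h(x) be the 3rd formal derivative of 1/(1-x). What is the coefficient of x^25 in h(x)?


Differentiating 3 times: d^3/dx^3 [1/(1-x)] = 3!/(1-x)^4.
The expansion 1/(1-x)^4 = sum_{k>=0} C(k+3, 3) x^k, so the coefficient of x^n in 3!/(1-x)^4 is 3! * C(n+3, 3).
For n = 25: 6 * C(28, 3) = 6 * 3276 = 19656

19656


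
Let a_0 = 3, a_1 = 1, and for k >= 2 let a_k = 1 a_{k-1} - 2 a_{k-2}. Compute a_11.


Iterating the recurrence forward:
a_0 = 3
a_1 = 1
a_2 = 1*1 - 2*3 = -5
a_3 = 1*-5 - 2*1 = -7
a_4 = 1*-7 - 2*-5 = 3
a_5 = 1*3 - 2*-7 = 17
a_6 = 1*17 - 2*3 = 11
a_7 = 1*11 - 2*17 = -23
a_8 = 1*-23 - 2*11 = -45
a_9 = 1*-45 - 2*-23 = 1
a_10 = 1*1 - 2*-45 = 91
a_11 = 1*91 - 2*1 = 89
So a_11 = 89.

89


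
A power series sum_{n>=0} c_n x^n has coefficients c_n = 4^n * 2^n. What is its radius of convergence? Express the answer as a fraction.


By the root test (Cauchy-Hadamard), the radius is R = 1 / limsup_n |c_n|^(1/n).
Here |c_n|^(1/n) = (4^n * 2^n)^(1/n) = 4 * 2 = 8 for all n.
So R = 1/8 = 1/8.

1/8


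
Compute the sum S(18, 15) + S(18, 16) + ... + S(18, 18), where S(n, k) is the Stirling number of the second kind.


By definition, S(n, k) counts partitions of an n-set into exactly k nonempty blocks.
Computing row n = 18 for k = 15..18:
S(18, k): 367200, 9996, 153, 1
Sum = 377350.

377350


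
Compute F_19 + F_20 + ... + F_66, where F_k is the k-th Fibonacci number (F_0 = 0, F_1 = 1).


Use the identity sum_{k=0}^{N} F_k = F_{N+2} - 1 (which follows from F_{k+2} - F_{k+1} = F_k). Then
sum_{k=19}^{66} F_k = (F_{68} - 1) - (F_{20} - 1) = F_{68} - F_{20}.
Computing: F_{68} = 72723460248141, F_{20} = 6765, so
Sum = 72723460248141 - 6765 = 72723460241376.

72723460241376


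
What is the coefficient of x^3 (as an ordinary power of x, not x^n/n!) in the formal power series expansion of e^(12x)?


The exponential series is e^y = sum_{k>=0} y^k / k!. Substituting y = 12x gives
e^(12x) = sum_{k>=0} 12^k x^k / k!.
So the coefficient of x^n is a^n/n! with a = 12, n = 3:
12^3 / 3! = 1728/6 = 288

288


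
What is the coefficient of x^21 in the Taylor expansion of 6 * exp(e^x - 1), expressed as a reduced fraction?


exp(e^x - 1) = sum_{k>=0} Bell_k x^k / k!, where Bell_k is the k-th Bell number.
So the coefficient of x^21 is 6 * Bell_21 / 21!.
Computing: Bell_21 = 474869816156751 and 21! = 51090942171709440000, giving
6 * 474869816156751/51090942171709440000 = 158289938718917/2838385676206080000.

158289938718917/2838385676206080000


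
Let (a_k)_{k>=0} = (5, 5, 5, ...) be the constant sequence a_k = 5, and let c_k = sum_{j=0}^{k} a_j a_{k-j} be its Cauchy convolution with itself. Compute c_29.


Since a_j = 5 for all j >= 0, the convolution sum becomes
c_k = sum_{j=0}^{k} 5 * 5 = 25 * (k + 1).
Equivalently, the generating function of (a_k) is 5/(1 - x) and its square is 25/(1 - x)^2 = sum_{k>=0} 25(k + 1) x^k.
For k = 29: 25 * 30 = 750.

750


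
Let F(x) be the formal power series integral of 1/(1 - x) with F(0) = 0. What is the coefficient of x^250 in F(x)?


1/(1 - x) = sum_{k>=0} x^k. Integrating termwise and using F(0) = 0 gives
F(x) = sum_{k>=0} x^(k+1) / (k+1) = sum_{m>=1} x^m / m = -ln(1 - x).
So the coefficient of x^250 is 1/250 = 1/250.

1/250


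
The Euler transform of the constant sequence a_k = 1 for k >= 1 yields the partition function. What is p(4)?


The Euler transform converts the sequence a_k = 1 into the number of integer partitions.
Using the recurrence or dynamic programming:
p(4) = 5

5


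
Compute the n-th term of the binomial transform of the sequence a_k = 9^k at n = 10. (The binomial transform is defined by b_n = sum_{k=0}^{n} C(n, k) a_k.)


With a_k = 9^k, b_n = sum_{k=0}^{n} C(n, k) 9^k = (1 + 9)^n by the binomial theorem.
For n = 10: (1 + 9)^10 = 10^10 = 10000000000.

10000000000


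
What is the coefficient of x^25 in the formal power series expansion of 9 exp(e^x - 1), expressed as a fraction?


exp(e^x - 1) is the exponential generating function for the Bell numbers Bell_k: exp(e^x - 1) = sum_{k>=0} Bell_k x^k / k!.
So the coefficient of x^25 in 9 exp(e^x - 1) is 9 Bell_25 / 25!.
Computing: Bell_25 = 4638590332229999353 and 25! = 15511210043330985984000000, giving
9 * 4638590332229999353/15511210043330985984000000 = 356814640940769181/132574444814794752000000.

356814640940769181/132574444814794752000000


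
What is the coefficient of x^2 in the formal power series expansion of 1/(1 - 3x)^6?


The general identity 1/(1 - c x)^r = sum_{k>=0} c^k C(k + r - 1, r - 1) x^k follows by substituting y = c x into 1/(1 - y)^r = sum_{k>=0} C(k + r - 1, r - 1) y^k.
For c = 3, r = 6, k = 2:
3^2 * C(7, 5) = 9 * 21 = 189.

189


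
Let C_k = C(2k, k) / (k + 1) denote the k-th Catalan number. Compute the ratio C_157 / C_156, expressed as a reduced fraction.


Using C_k = (2k)! / (k! (k+1)!), the ratio C_{k+1}/C_k simplifies to
C_{k+1}/C_k = [(2k+2)! / ((k+1)! (k+2)!)] * [k! (k+1)! / (2k)!]
 = (2k+2)(2k+1) / ((k+1)(k+2)) = 2(2k+1) / (k+2).
For k = 156: 2(2*156 + 1) / (156 + 2) = 626/158 = 313/79.

313/79


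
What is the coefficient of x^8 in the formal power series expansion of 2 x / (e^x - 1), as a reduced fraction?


The exponential generating function for Bernoulli numbers is
x / (e^x - 1) = sum_{k>=0} B_k x^k / k!.
So the coefficient of x^8 in 2 x / (e^x - 1) is 2 B_8 / 8!.
Computing: B_8 = -1/30, 8! = 40320, giving
2 * -1/30 / 40320 = -1/604800.

-1/604800


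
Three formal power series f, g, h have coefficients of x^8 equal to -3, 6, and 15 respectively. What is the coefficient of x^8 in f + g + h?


Series addition is componentwise:
-3 + 6 + 15
= 18

18


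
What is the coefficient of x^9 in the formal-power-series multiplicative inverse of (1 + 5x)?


The inverse is 1/(1 + 5x). Apply the geometric identity 1/(1 - y) = sum_{k>=0} y^k with y = -5x:
1/(1 + 5x) = sum_{k>=0} (-5)^k x^k.
So the coefficient of x^9 is (-5)^9 = -1953125.

-1953125


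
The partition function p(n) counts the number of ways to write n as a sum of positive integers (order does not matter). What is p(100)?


Using the generating function prod_{k>=1} 1/(1-x^k), we compute p(100).
By dynamic programming over parts 1 through 100:
p(100) = 190569292

190569292


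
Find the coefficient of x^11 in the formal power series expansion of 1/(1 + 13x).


Write 1/(1 + c x) = 1/(1 - (-c) x) and apply the geometric-series identity
1/(1 - y) = sum_{k>=0} y^k to get 1/(1 + c x) = sum_{k>=0} (-c)^k x^k.
So the coefficient of x^k is (-c)^k = (-1)^k * c^k.
Here c = 13 and k = 11:
(-13)^11 = -1 * 1792160394037 = -1792160394037

-1792160394037


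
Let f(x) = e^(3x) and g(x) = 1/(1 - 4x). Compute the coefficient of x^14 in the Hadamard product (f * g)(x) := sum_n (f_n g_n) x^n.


Expanding: f_k = 3^k/k! (from e^(3x)) and g_k = 4^k (from 1/(1 - 4x)). So the Hadamard coefficient (f * g)_k = 3^k 4^k / k! = (12)^k / k!.
For k = 14: 12^14/14! = 1283918464548864/87178291200 = 2579890176/175175.

2579890176/175175


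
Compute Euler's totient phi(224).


phi(n) counts integers in [1, n] coprime to n. Using the multiplicative formula phi(n) = n * prod_{p | n} (1 - 1/p):
224 = 2^5 * 7, so
phi(224) = 224 * (1 - 1/2) * (1 - 1/7) = 96.

96


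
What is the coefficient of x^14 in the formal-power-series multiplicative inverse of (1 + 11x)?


The inverse is 1/(1 + 11x). Apply the geometric identity 1/(1 - y) = sum_{k>=0} y^k with y = -11x:
1/(1 + 11x) = sum_{k>=0} (-11)^k x^k.
So the coefficient of x^14 is (-11)^14 = 379749833583241.

379749833583241


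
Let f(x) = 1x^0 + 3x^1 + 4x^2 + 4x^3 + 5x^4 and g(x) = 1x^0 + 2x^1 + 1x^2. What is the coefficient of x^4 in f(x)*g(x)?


Cauchy product at x^4:
4*1 + 4*2 + 5*1
= 17

17


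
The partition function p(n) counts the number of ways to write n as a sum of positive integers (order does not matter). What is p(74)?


Using the generating function prod_{k>=1} 1/(1-x^k), we compute p(74).
By dynamic programming over parts 1 through 74:
p(74) = 7089500

7089500


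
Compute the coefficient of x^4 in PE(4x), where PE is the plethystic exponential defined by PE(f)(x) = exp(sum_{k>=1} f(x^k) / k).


With f(x) = 4x, the exponent is sum_{k>=1} 4 x^k / k = 4 * (-ln(1 - x)). Exponentiating:
PE(4x) = exp(-4 ln(1 - x)) = 1/(1 - x)^4.
By the negative binomial expansion, [x^n] 1/(1 - x)^4 = C(n + 3, 3).
For n = 4: C(7, 3) = 35.

35


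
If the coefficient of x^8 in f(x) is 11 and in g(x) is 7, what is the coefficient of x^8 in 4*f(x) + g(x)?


Scalar multiplication scales coefficients: 4 * 11 = 44.
Then add the g coefficient: 44 + 7
= 51

51


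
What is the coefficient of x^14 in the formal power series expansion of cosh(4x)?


The Maclaurin series is cosh(t) = sum_{m>=0} t^(2m) / (2m)!, so substituting t = 4x, only even powers of x are nonzero, with coefficient of x^(2m) equal to 4^(2m) / (2m)!.
For x^14 the coefficient is 4^14/14! = 268435456/87178291200 = 131072/42567525.

131072/42567525


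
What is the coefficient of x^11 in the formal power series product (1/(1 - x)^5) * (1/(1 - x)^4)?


Combine the factors: (1/(1 - x)^5) * (1/(1 - x)^4) = 1/(1 - x)^9.
Then use 1/(1 - x)^r = sum_{k>=0} C(k + r - 1, r - 1) x^k with r = 9 and k = 11:
C(19, 8) = 75582.

75582


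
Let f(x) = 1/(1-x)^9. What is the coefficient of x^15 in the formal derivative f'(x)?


Differentiate: d/dx [ 1/(1-x)^r ] = r / (1-x)^(r+1).
Here r = 9, so f'(x) = 9 / (1-x)^10.
The expansion of 1/(1-x)^(r+1) has coefficient of x^n equal to C(n+r, r).
So the coefficient of x^15 in f'(x) is
9 * C(24, 9) = 9 * 1307504 = 11767536

11767536


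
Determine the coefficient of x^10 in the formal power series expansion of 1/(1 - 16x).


The geometric series identity gives 1/(1 - c x) = sum_{k>=0} c^k x^k, so the coefficient of x^k is c^k.
Here c = 16 and k = 10.
Computing: 16^10 = 1099511627776

1099511627776


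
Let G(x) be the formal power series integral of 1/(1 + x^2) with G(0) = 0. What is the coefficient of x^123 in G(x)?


1/(1 + x^2) = sum_{j>=0} (-1)^j x^(2j). Integrating termwise with G(0) = 0:
G(x) = sum_{j>=0} (-1)^j x^(2j+1) / (2j+1) = arctan(x).
Only odd powers are nonzero. For x^123 write 123 = 2*61 + 1, giving
(-1)^61 / 123 = -1/123 = -1/123.

-1/123


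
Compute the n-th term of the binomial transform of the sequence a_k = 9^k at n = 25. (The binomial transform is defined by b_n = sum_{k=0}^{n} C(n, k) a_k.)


With a_k = 9^k, b_n = sum_{k=0}^{n} C(n, k) 9^k = (1 + 9)^n by the binomial theorem.
For n = 25: (1 + 9)^25 = 10^25 = 10000000000000000000000000.

10000000000000000000000000


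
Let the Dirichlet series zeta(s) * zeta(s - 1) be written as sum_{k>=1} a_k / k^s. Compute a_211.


Convolution gives a_k = sum_{d | k} d * 1 = sum_{d | k} d = sigma(k), the sum of positive divisors of k.
For k = 211, the divisors are 1, 211, so
sigma(211) = 1 + 211 = 212.

212


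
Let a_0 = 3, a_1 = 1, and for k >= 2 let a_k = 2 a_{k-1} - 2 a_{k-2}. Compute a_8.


Iterating the recurrence forward:
a_0 = 3
a_1 = 1
a_2 = 2*1 - 2*3 = -4
a_3 = 2*-4 - 2*1 = -10
a_4 = 2*-10 - 2*-4 = -12
a_5 = 2*-12 - 2*-10 = -4
a_6 = 2*-4 - 2*-12 = 16
a_7 = 2*16 - 2*-4 = 40
a_8 = 2*40 - 2*16 = 48
So a_8 = 48.

48


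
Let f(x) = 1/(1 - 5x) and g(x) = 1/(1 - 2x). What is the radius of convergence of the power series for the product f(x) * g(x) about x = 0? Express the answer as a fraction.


The radius of 1/(1 - 5x) is 1/5 (nearest singularity at x = 1/5), and the radius of 1/(1 - 2x) is 1/2.
The product f(x)*g(x) = 1/((1 - 5x)(1 - 2x)) has singularities at both 1/5 and 1/2, so its radius of convergence is the distance to the nearest one:
min(1/5, 1/2) = 1/5.

1/5


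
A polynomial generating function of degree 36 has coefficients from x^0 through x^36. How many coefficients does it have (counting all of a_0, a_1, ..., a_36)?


A polynomial of degree 36 takes the form a_0 + a_1 x + ... + a_36 x^36.
The number of coefficients is 36 + 1 = 37.

37


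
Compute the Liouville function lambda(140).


The Liouville function is lambda(k) = (-1)^Omega(k), where Omega(k) counts the prime factors of k with multiplicity.
Factoring: 140 = 2 * 2 * 5 * 7, so Omega(140) = 4.
lambda(140) = (-1)^4 = 1.

1


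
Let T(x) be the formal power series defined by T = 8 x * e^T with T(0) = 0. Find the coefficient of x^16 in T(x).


Apply the Lagrange inversion formula: if T = 8 x * phi(T) with phi(t) = e^t, then
[x^n] T = 8^n * (1/n) [t^(n-1)] phi(t)^n = 8^n * (1/n) [t^(n-1)] e^(n t) = 8^n * (1/n) * n^(n-1) / (n-1)! = 8^n * n^(n-1) / n!.
When c = 1 this is the Cayley count of rooted labeled trees on n vertices, divided by n!.
For n = 16: 8^16 * 16^15 / 16! = 281474976710656 * 1152921504606846976/20922789888000 = 9903520314283042199192993792/638512875.

9903520314283042199192993792/638512875


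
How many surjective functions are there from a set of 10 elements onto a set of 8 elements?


By inclusion-exclusion on which target elements are missed, the number of surjections from an n-set onto a k-set is
surj(n, k) = sum_{j=0}^{k} (-1)^j C(k, j) (k - j)^n.
Equivalently surj(n, k) = k! * S(n, k), where S(n, k) is the Stirling number of the second kind.
For n = 10, k = 8:
S(10, 8) = 750, so
surj = 8! * 750 = 40320 * 750 = 30240000.

30240000


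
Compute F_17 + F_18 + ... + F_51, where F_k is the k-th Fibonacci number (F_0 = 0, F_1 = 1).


Use the identity sum_{k=0}^{N} F_k = F_{N+2} - 1 (which follows from F_{k+2} - F_{k+1} = F_k). Then
sum_{k=17}^{51} F_k = (F_{53} - 1) - (F_{18} - 1) = F_{53} - F_{18}.
Computing: F_{53} = 53316291173, F_{18} = 2584, so
Sum = 53316291173 - 2584 = 53316288589.

53316288589


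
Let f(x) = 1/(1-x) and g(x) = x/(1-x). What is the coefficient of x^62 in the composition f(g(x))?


First simplify the composition: f(g(x)) = 1/(1 - x/(1-x)) = (1-x)/((1-x) - x) = (1-x)/(1-2x).
Now extract the coefficient. Write (1-x)/(1-2x) = 1/(1-2x) - x/(1-2x).
The coefficient of x^n in 1/(1-2x) is 2^n, and in x/(1-2x) is 2^(n-1) (for n >= 1).
So the coefficient of x^62 is 2^62 - 2^61 = 4611686018427387904 - 2305843009213693952 = 2305843009213693952.

2305843009213693952


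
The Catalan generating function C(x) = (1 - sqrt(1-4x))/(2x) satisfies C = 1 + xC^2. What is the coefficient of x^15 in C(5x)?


Substituting x -> 5x scales the n-th coefficient by 5^n, so [x^15] C(5x) = 5^15 * C_15.
C_15 = C(2*15, 15)/(16) = 155117520/16 = 9694845.
So 5^15 * 9694845 = 30517578125 * 9694845 = 295863189697265625.

295863189697265625


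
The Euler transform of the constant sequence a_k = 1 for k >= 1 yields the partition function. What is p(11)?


The Euler transform converts the sequence a_k = 1 into the number of integer partitions.
Using the recurrence or dynamic programming:
p(11) = 56

56


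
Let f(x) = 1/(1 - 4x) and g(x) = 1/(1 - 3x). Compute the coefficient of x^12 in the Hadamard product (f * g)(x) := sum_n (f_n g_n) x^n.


f has coefficients f_k = 4^k and g has coefficients g_k = 3^k, so the Hadamard product has coefficient (f*g)_k = 4^k * 3^k = 12^k.
For k = 12: 12^12 = 8916100448256.

8916100448256


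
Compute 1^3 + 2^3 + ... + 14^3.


This power sum has a closed form given by Faulhaber's formula
sum_{k=1}^{m} k^p = (1 / (p + 1)) * sum_{j=0}^{p} C(p + 1, j) B_j m^(p + 1 - j),
but for small m direct computation is fastest:
1 + 8 + 27 + 64 + 125 + 216 + 343 + 512 + 729 + 1000 + 1331 + 1728 + 2197 + 2744 = 11025.

11025


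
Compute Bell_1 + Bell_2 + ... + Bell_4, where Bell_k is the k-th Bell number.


Recall Bell_k counts set partitions of a k-set (with Bell_0 = 1 by convention).
Bell_1 through Bell_4: 1, 2, 5, 15
Sum = 1 + 2 + 5 + 15 = 23.

23


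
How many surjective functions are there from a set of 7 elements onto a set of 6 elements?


By inclusion-exclusion on which target elements are missed, the number of surjections from an n-set onto a k-set is
surj(n, k) = sum_{j=0}^{k} (-1)^j C(k, j) (k - j)^n.
Equivalently surj(n, k) = k! * S(n, k), where S(n, k) is the Stirling number of the second kind.
For n = 7, k = 6:
S(7, 6) = 21, so
surj = 6! * 21 = 720 * 21 = 15120.

15120


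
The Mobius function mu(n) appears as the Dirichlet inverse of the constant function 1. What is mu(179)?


179 = 179 (all distinct primes).
mu(179) = (-1)^1 = -1

-1


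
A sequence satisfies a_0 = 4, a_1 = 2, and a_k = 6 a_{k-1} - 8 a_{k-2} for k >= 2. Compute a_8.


The characteristic equation is t^2 - 6 t + 8 = 0, with roots r_1 = 4 and r_2 = 2 (so c_1 = r_1 + r_2, c_2 = -r_1 r_2 as required).
One can use the closed form a_n = A r_1^n + B r_2^n, but direct iteration is more reliable:
a_0 = 4, a_1 = 2, a_2 = -20, a_3 = -136, a_4 = -656, a_5 = -2848, a_6 = -11840, a_7 = -48256, a_8 = -194816.
So a_8 = -194816.

-194816


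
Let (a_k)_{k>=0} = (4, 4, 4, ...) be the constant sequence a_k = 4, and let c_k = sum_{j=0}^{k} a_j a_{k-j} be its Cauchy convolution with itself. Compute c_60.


Since a_j = 4 for all j >= 0, the convolution sum becomes
c_k = sum_{j=0}^{k} 4 * 4 = 16 * (k + 1).
Equivalently, the generating function of (a_k) is 4/(1 - x) and its square is 16/(1 - x)^2 = sum_{k>=0} 16(k + 1) x^k.
For k = 60: 16 * 61 = 976.

976


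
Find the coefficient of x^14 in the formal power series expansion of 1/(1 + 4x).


Write 1/(1 + c x) = 1/(1 - (-c) x) and apply the geometric-series identity
1/(1 - y) = sum_{k>=0} y^k to get 1/(1 + c x) = sum_{k>=0} (-c)^k x^k.
So the coefficient of x^k is (-c)^k = (-1)^k * c^k.
Here c = 4 and k = 14:
(-4)^14 = 1 * 268435456 = 268435456

268435456


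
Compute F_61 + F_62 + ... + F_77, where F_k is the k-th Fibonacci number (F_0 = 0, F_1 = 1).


Use the identity sum_{k=0}^{N} F_k = F_{N+2} - 1 (which follows from F_{k+2} - F_{k+1} = F_k). Then
sum_{k=61}^{77} F_k = (F_{79} - 1) - (F_{62} - 1) = F_{79} - F_{62}.
Computing: F_{79} = 14472334024676221, F_{62} = 4052739537881, so
Sum = 14472334024676221 - 4052739537881 = 14468281285138340.

14468281285138340


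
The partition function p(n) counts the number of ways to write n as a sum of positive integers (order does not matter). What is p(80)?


Using the generating function prod_{k>=1} 1/(1-x^k), we compute p(80).
By dynamic programming over parts 1 through 80:
p(80) = 15796476

15796476


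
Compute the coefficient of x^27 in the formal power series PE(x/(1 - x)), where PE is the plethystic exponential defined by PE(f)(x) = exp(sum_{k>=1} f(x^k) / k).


For f(x) = x/(1 - x) we have
sum_{k>=1} f(x^k) / k = sum_{k>=1} (1/k) * x^k / (1 - x^k) = sum_{k, m >= 1} x^(k m) / k,
which after exponentiating simplifies to
PE(x/(1 - x)) = prod_{k>=1} 1 / (1 - x^k).
This is the generating function for the partition function p(n), so the coefficient of x^27 is p(27).
Computing p(27) by dynamic programming over parts 1, 2, ..., 27: p(27) = 3010.

3010


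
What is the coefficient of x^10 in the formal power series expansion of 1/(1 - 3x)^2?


The general identity 1/(1 - c x)^r = sum_{k>=0} c^k C(k + r - 1, r - 1) x^k follows by substituting y = c x into 1/(1 - y)^r = sum_{k>=0} C(k + r - 1, r - 1) y^k.
For c = 3, r = 2, k = 10:
3^10 * C(11, 1) = 59049 * 11 = 649539.

649539


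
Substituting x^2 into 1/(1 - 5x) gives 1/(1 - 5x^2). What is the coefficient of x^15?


Since 1/(1 - 5x^2) only has even powers of x,
the coefficient of x^15 (odd) is 0.

0


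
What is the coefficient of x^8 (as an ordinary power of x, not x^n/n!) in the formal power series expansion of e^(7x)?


The exponential series is e^y = sum_{k>=0} y^k / k!. Substituting y = 7x gives
e^(7x) = sum_{k>=0} 7^k x^k / k!.
So the coefficient of x^n is a^n/n! with a = 7, n = 8:
7^8 / 8! = 5764801/40320 = 823543/5760

823543/5760


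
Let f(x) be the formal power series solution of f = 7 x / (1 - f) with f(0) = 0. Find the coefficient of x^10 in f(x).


Apply Lagrange inversion: f = 7 x * phi(f) with phi(t) = 1/(1 - t), so
[x^n] f = 7^n * (1/n) [t^(n-1)] phi(t)^n = 7^n * (1/n) [t^(n-1)] (1 - t)^(-n) = 7^n * (1/n) C(2n - 2, n - 1) = 7^n * C_{n-1}.
For n = 10: C_9 = C(18, 9) / 10 = 48620/10 = 4862.
With the 7^10 = 282475249 factor, the coefficient is 282475249 * 4862 = 1373394660638.

1373394660638


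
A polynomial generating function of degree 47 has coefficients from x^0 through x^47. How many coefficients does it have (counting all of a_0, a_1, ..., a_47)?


A polynomial of degree 47 takes the form a_0 + a_1 x + ... + a_47 x^47.
The number of coefficients is 47 + 1 = 48.

48


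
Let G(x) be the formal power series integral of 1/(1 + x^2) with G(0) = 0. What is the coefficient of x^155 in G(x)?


1/(1 + x^2) = sum_{j>=0} (-1)^j x^(2j). Integrating termwise with G(0) = 0:
G(x) = sum_{j>=0} (-1)^j x^(2j+1) / (2j+1) = arctan(x).
Only odd powers are nonzero. For x^155 write 155 = 2*77 + 1, giving
(-1)^77 / 155 = -1/155 = -1/155.

-1/155


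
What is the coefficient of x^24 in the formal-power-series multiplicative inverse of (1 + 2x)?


The inverse is 1/(1 + 2x). Apply the geometric identity 1/(1 - y) = sum_{k>=0} y^k with y = -2x:
1/(1 + 2x) = sum_{k>=0} (-2)^k x^k.
So the coefficient of x^24 is (-2)^24 = 16777216.

16777216


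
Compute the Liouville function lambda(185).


The Liouville function is lambda(k) = (-1)^Omega(k), where Omega(k) counts the prime factors of k with multiplicity.
Factoring: 185 = 5 * 37, so Omega(185) = 2.
lambda(185) = (-1)^2 = 1.

1


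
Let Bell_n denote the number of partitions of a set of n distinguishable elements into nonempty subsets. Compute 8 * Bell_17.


Bell_17 can be computed from the Bell triangle or from Dobinski's identity Bell_n = (1/e) * sum_{k>=0} k^n / k!.
Computing Bell_17 = 82864869804.
Then 8 * 82864869804 = 662918958432.

662918958432


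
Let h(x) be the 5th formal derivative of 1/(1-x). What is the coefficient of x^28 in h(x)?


Differentiating 5 times: d^5/dx^5 [1/(1-x)] = 5!/(1-x)^6.
The expansion 1/(1-x)^6 = sum_{k>=0} C(k+5, 5) x^k, so the coefficient of x^n in 5!/(1-x)^6 is 5! * C(n+5, 5).
For n = 28: 120 * C(33, 5) = 120 * 237336 = 28480320

28480320


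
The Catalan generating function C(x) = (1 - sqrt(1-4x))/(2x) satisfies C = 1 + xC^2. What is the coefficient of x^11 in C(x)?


Substituting x -> x scales the n-th coefficient by 1, so [x^11] C(x) = C_11.
C_11 = C(2*11, 11)/(12) = 705432/12 = 58786.
= 58786.

58786


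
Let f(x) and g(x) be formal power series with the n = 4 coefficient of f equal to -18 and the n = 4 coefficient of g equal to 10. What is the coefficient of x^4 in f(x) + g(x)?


Addition of formal power series is termwise.
The coefficient of x^4 in f + g = -18 + 10
= -8

-8


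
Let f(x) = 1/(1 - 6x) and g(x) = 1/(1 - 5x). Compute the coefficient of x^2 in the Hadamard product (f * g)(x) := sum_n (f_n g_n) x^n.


f has coefficients f_k = 6^k and g has coefficients g_k = 5^k, so the Hadamard product has coefficient (f*g)_k = 6^k * 5^k = 30^k.
For k = 2: 30^2 = 900.

900


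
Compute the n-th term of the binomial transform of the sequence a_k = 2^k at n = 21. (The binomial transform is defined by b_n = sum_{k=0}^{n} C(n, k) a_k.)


With a_k = 2^k, b_n = sum_{k=0}^{n} C(n, k) 2^k = (1 + 2)^n by the binomial theorem.
For n = 21: (1 + 2)^21 = 3^21 = 10460353203.

10460353203


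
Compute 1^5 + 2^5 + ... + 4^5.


This power sum has a closed form given by Faulhaber's formula
sum_{k=1}^{m} k^p = (1 / (p + 1)) * sum_{j=0}^{p} C(p + 1, j) B_j m^(p + 1 - j),
but for small m direct computation is fastest:
1 + 32 + 243 + 1024 = 1300.

1300


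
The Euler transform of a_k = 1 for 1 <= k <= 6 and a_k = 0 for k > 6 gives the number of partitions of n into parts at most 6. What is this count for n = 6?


Partitions of 6 into parts at most 6:
Using generating function (1-x)^(-1)(1-x^2)^(-1)...(1-x^6)^(-1),
the coefficient of x^6 = 11

11


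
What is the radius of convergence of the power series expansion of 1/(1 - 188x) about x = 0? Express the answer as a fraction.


Expanding 1/(1 - 188x) = sum_{k>=0} 188^k x^k, the series converges when |188x| < 1, i.e., |x| < 1/188.
So the radius of convergence is 1/188 = 1/188.

1/188


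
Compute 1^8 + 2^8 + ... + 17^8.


This power sum has a closed form given by Faulhaber's formula
sum_{k=1}^{m} k^p = (1 / (p + 1)) * sum_{j=0}^{p} C(p + 1, j) B_j m^(p + 1 - j),
but for small m direct computation is fastest:
1 + 256 + 6561 + 65536 + 390625 + 1679616 + 5764801 + 16777216 + 43046721 + 100000000 + 214358881 + 429981696 + 815730721 + 1475789056 + 2562890625 + 4294967296 + 6975757441 = 16937207049.

16937207049


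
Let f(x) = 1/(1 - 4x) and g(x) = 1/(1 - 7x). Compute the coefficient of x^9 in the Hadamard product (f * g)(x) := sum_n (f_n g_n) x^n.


f has coefficients f_k = 4^k and g has coefficients g_k = 7^k, so the Hadamard product has coefficient (f*g)_k = 4^k * 7^k = 28^k.
For k = 9: 28^9 = 10578455953408.

10578455953408


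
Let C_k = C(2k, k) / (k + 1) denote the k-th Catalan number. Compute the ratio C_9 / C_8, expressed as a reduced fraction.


Using C_k = (2k)! / (k! (k+1)!), the ratio C_{k+1}/C_k simplifies to
C_{k+1}/C_k = [(2k+2)! / ((k+1)! (k+2)!)] * [k! (k+1)! / (2k)!]
 = (2k+2)(2k+1) / ((k+1)(k+2)) = 2(2k+1) / (k+2).
For k = 8: 2(2*8 + 1) / (8 + 2) = 34/10 = 17/5.

17/5


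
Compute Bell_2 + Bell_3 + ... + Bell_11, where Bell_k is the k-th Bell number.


Recall Bell_k counts set partitions of a k-set (with Bell_0 = 1 by convention).
Bell_2 through Bell_11: 2, 5, 15, 52, 203, 877, 4140, 21147, 115975, 678570
Sum = 2 + 5 + 15 + 52 + 203 + 877 + 4140 + 21147 + 115975 + 678570 = 820986.

820986


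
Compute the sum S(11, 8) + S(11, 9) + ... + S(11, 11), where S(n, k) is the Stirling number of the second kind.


By definition, S(n, k) counts partitions of an n-set into exactly k nonempty blocks.
Computing row n = 11 for k = 8..11:
S(11, k): 11880, 1155, 55, 1
Sum = 13091.

13091


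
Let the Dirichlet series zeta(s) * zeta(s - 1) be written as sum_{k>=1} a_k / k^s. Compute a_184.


Convolution gives a_k = sum_{d | k} d * 1 = sum_{d | k} d = sigma(k), the sum of positive divisors of k.
For k = 184, the divisors are 1, 2, 4, 8, 23, 46, 92, 184, so
sigma(184) = 1 + 2 + 4 + 8 + 23 + 46 + 92 + 184 = 360.

360


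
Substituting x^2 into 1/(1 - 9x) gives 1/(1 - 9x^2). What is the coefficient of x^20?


The coefficient of x^(2m) in 1/(1 - 9x^2) is 9^m.
With n = 20 = 2*10, the coefficient is 9^10 = 3486784401.

3486784401


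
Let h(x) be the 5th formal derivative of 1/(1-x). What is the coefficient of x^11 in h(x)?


Differentiating 5 times: d^5/dx^5 [1/(1-x)] = 5!/(1-x)^6.
The expansion 1/(1-x)^6 = sum_{k>=0} C(k+5, 5) x^k, so the coefficient of x^n in 5!/(1-x)^6 is 5! * C(n+5, 5).
For n = 11: 120 * C(16, 5) = 120 * 4368 = 524160

524160


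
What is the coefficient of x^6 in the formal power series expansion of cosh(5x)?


The Maclaurin series is cosh(t) = sum_{m>=0} t^(2m) / (2m)!, so substituting t = 5x, only even powers of x are nonzero, with coefficient of x^(2m) equal to 5^(2m) / (2m)!.
For x^6 the coefficient is 5^6/6! = 15625/720 = 3125/144.

3125/144


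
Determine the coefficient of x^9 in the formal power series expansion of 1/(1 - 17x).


The geometric series identity gives 1/(1 - c x) = sum_{k>=0} c^k x^k, so the coefficient of x^k is c^k.
Here c = 17 and k = 9.
Computing: 17^9 = 118587876497

118587876497


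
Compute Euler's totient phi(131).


phi(n) counts integers in [1, n] coprime to n. Using the multiplicative formula phi(n) = n * prod_{p | n} (1 - 1/p):
131 = 131, so
phi(131) = 131 * (1 - 1/131) = 130.

130


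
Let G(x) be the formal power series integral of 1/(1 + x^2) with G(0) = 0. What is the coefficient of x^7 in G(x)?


1/(1 + x^2) = sum_{j>=0} (-1)^j x^(2j). Integrating termwise with G(0) = 0:
G(x) = sum_{j>=0} (-1)^j x^(2j+1) / (2j+1) = arctan(x).
Only odd powers are nonzero. For x^7 write 7 = 2*3 + 1, giving
(-1)^3 / 7 = -1/7 = -1/7.

-1/7


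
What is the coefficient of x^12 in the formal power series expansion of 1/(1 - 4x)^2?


The general identity 1/(1 - c x)^r = sum_{k>=0} c^k C(k + r - 1, r - 1) x^k follows by substituting y = c x into 1/(1 - y)^r = sum_{k>=0} C(k + r - 1, r - 1) y^k.
For c = 4, r = 2, k = 12:
4^12 * C(13, 1) = 16777216 * 13 = 218103808.

218103808


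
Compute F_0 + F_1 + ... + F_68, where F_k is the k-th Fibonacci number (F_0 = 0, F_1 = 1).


Use the identity sum_{k=0}^{N} F_k = F_{N+2} - 1 (which follows from F_{k+2} - F_{k+1} = F_k). Then
sum_{k=0}^{68} F_k = (F_{70} - 1) - (F_{1} - 1) = F_{70} - F_{1}.
Computing: F_{70} = 190392490709135, F_{1} = 1, so
Sum = 190392490709135 - 1 = 190392490709134.

190392490709134


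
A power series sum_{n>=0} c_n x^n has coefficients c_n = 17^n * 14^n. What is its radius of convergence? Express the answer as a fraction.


By the root test (Cauchy-Hadamard), the radius is R = 1 / limsup_n |c_n|^(1/n).
Here |c_n|^(1/n) = (17^n * 14^n)^(1/n) = 17 * 14 = 238 for all n.
So R = 1/238 = 1/238.

1/238


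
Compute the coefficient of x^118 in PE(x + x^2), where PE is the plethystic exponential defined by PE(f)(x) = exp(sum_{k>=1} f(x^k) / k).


With f(x) = x + x^2, the exponent is sum_{k>=1} (x^k + x^(2k)) / k = -ln(1 - x) - ln(1 - x^2). Exponentiating:
PE(x + x^2) = 1 / ((1 - x)(1 - x^2)).
This is the generating function for partitions of n into parts of size 1 or 2. The number of 2's can be any j in 0..59, and the rest are 1's, so
[x^118] = floor(118/2) + 1 = 60.

60


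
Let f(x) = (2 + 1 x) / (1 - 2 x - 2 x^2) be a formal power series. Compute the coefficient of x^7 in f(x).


Write f(x) = sum_{k>=0} a_k x^k. Multiplying both sides by 1 - 2 x - 2 x^2 gives
(1 - 2 x - 2 x^2) sum_{k>=0} a_k x^k = 2 + 1 x.
Matching coefficients:
 x^0: a_0 = 2
 x^1: a_1 - 2 a_0 = 1  =>  a_1 = 2*2 + 1 = 5
 x^k (k >= 2): a_k = 2 a_{k-1} + 2 a_{k-2}.
Iterating: a_2 = 14, a_3 = 38, a_4 = 104, a_5 = 284, a_6 = 776, a_7 = 2120.
So the coefficient of x^7 is 2120.

2120


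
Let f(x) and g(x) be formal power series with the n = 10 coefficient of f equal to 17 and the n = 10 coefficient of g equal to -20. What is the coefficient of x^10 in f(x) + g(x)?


Addition of formal power series is termwise.
The coefficient of x^10 in f + g = 17 + -20
= -3

-3
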